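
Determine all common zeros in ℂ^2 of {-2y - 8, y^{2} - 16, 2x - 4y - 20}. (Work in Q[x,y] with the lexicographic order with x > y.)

{(2, -4)}

Compute a lex Gröbner basis by Buchberger's algorithm.
f_1 = -2y - 8, LT = y.
f_2 = y^{2} - 16, LT = y^{2}.
f_3 = 2x - 4y - 20, LT = x.

The S-polynomials (S(f_1,f_2), S(f_1,f_3), S(f_2,f_3)) all reduce to 0 modulo the current basis, so we have a Gröbner basis.
Inter-reduce: drop elements whose leading term is divisible by another's, tail-reduce, and make monic.
Reduced Gröbner basis: {x - 2, y + 4}.

Since the basis is lex-ordered, y + 4 is univariate in y. Its roots are {-4}. Back-substituting each root into the other basis elements fixes the other coordinates.
  y = -4: the earlier basis element becomes x - 2 = 0, giving x = 2 — point (2, -4).
This is the nonlinear analogue of row-reducing a linear system.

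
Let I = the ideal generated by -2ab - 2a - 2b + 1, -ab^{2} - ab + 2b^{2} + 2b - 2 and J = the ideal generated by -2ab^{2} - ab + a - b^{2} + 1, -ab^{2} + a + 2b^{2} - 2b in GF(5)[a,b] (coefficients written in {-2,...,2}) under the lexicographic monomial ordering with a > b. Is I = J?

No, the ideals differ.

Equality of ideals is decidable: compute both reduced Gröbner bases (unique for the ordering) and check whether they agree.
Buchberger on the first generating set:
f_1 = -2ab - 2a - 2b + 1, LT = ab.
f_2 = -ab^{2} - ab + 2b^{2} + 2b - 2, LT = ab^{2}.

S(f_1,f_2): lcm = ab^{2}. S = -2b^{2} - b - 2.
  leading term b^{2}: no divisor's leading term divides it; move -2b^{2} to the remainder.
  leading term b: no divisor's leading term divides it; move -b to the remainder.
  leading term 1: no divisor's leading term divides it; move -2 to the remainder.
  remainder -2b^{2} - b - 2 ≠ 0; add g_3 = -2b^{2} - b - 2 to the basis.

S(f_1,g_3): lcm = ab^{2}. S = -2ab - a + b^{2} + 2b.
  leading term ab: subtract (1)·f_1 from -2ab - a + b^{2} + 2b → a + b^{2} - b - 1
  leading term a: no divisor's leading term divides it; move a to the remainder.
  leading term b^{2}: subtract (2)·g_3 from b^{2} - b - 1 → b - 2
  leading term b: no divisor's leading term divides it; move b to the remainder.
  leading term 1: no divisor's leading term divides it; move -2 to the remainder.
  remainder a + b - 2 ≠ 0; add g_4 = a + b - 2 to the basis.

The other S-polynomials (S(f_2,g_3), S(f_1,g_4), S(f_2,g_4), S(g_3,g_4)) all reduce to 0 modulo the current basis, so we have a Gröbner basis.
Inter-reduce: drop elements whose leading term is divisible by another's, tail-reduce, and make monic.
Reduced Gröbner basis: {a + b - 2, b^{2} - 2b + 1}.

Buchberger on the second generating set:
h_1 = -2ab^{2} - ab + a - b^{2} + 1, LT = ab^{2}.
h_2 = -ab^{2} + a + 2b^{2} - 2b, LT = ab^{2}.

S(h_1,h_2): lcm = ab^{2}. S = -2ab - 2a - 2b + 2.
  leading term ab: no divisor's leading term divides it; move -2ab to the remainder.
  leading term a: no divisor's leading term divides it; move -2a to the remainder.
  leading term b: no divisor's leading term divides it; move -2b to the remainder.
  leading term 1: no divisor's leading term divides it; move 2 to the remainder.
  remainder -2ab - 2a - 2b + 2 ≠ 0; add k_3 = -2ab - 2a - 2b + 2 to the basis.

S(h_1,k_3): lcm = ab^{2}. S = 2ab + 2a + 2b^{2} + b + 2.
  leading term ab: subtract (-1)·k_3 from 2ab + 2a + 2b^{2} + b + 2 → 2b^{2} - b - 1
  leading term b^{2}: no divisor's leading term divides it; move 2b^{2} to the remainder.
  leading term b: no divisor's leading term divides it; move -b to the remainder.
  leading term 1: no divisor's leading term divides it; move -1 to the remainder.
  remainder 2b^{2} - b - 1 ≠ 0; add k_4 = 2b^{2} - b - 1 to the basis.

S(h_1,k_4): lcm = ab^{2}. S = ab - 2b^{2} + 2.
  leading term ab: subtract (2)·k_3 from ab - 2b^{2} + 2 → -a - 2b^{2} - b - 2
  leading term a: no divisor's leading term divides it; move -a to the remainder.
  leading term b^{2}: subtract (-1)·k_4 from -2b^{2} - b - 2 → -2b + 2
  leading term b: no divisor's leading term divides it; move -2b to the remainder.
  leading term 1: no divisor's leading term divides it; move 2 to the remainder.
  remainder -a - 2b + 2 ≠ 0; add k_5 = -a - 2b + 2 to the basis.

The other S-polynomials (S(h_2,k_3), S(h_2,k_4), S(k_3,k_4), S(h_1,k_5), S(h_2,k_5), S(k_3,k_5), S(k_4,k_5)) all reduce to 0 modulo the current basis, so we have a Gröbner basis.
Inter-reduce: drop elements whose leading term is divisible by another's, tail-reduce, and make monic.
Reduced Gröbner basis: {a + 2b - 2, b^{2} + 2b + 2}.

These differ, so the ideals are not equal.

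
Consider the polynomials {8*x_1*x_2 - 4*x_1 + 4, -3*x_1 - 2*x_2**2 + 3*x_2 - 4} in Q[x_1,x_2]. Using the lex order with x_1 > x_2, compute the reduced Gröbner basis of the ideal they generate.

f_1 = 8*x_1*x_2 - 4*x_1 + 4, LT = x_1*x_2.
f_2 = -3*x_1 - 2*x_2**2 + 3*x_2 - 4, LT = x_1.

S(f_1,f_2): lcm = x_1*x_2. S = -1/2*x_1 - 2/3*x_2**3 + x_2**2 - 4/3*x_2 + 1/2.
  leading term x_1: subtract (1/6)·f_2 from -1/2*x_1 - 2/3*x_2**3 + x_2**2 - 4/3*x_2 + 1/2 → -2/3*x_2**3 + 4/3*x_2**2 - 11/6*x_2 + 7/6
  leading term x_2**3: no divisor's leading term divides it; move -2/3*x_2**3 to the remainder.
  leading term x_2**2: no divisor's leading term divides it; move 4/3*x_2**2 to the remainder.
  leading term x_2: no divisor's leading term divides it; move -11/6*x_2 to the remainder.
  leading term 1: no divisor's leading term divides it; move 7/6 to the remainder.
  remainder -2/3*x_2**3 + 4/3*x_2**2 - 11/6*x_2 + 7/6 ≠ 0; add g_3 = -2/3*x_2**3 + 4/3*x_2**2 - 11/6*x_2 + 7/6 to the basis.

The other S-polynomials (S(f_1,g_3), S(f_2,g_3)) all reduce to 0 modulo the current basis, so we have a Gröbner basis.
Inter-reduce: drop elements whose leading term is divisible by another's, tail-reduce, and make monic.

G = {x_1 + 2/3*x_2**2 - x_2 + 4/3, x_2**3 - 2*x_2**2 + 11/4*x_2 - 7/4}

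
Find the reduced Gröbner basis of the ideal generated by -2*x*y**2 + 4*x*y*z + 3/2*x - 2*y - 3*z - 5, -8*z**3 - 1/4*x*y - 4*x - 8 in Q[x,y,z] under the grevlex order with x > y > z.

G = {x*y**2 - 2*x*y*z - 3/4*x + y + 3/2*z + 5/2, z**3 + 1/32*x*y + 1/2*x + 1}

f_1 = -2*x*y**2 + 4*x*y*z + 3/2*x - 2*y - 3*z - 5, LT = x*y**2.
f_2 = -8*z**3 - 1/4*x*y - 4*x - 8, LT = z**3.

The S-polynomials (S(f_1,f_2)) all reduce to 0 modulo the current basis, so we have a Gröbner basis.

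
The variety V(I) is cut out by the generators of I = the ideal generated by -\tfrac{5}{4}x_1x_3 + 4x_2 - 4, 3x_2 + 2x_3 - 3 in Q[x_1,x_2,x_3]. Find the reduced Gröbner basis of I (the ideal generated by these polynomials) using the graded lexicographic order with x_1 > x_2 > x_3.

G = {x_1x_3 + \tfrac{32}{15}x_3, x_2 + \tfrac{2}{3}x_3 - 1}

The reduced Gröbner basis is the canonical form of the ideal for this ordering.

f_1 = -\tfrac{5}{4}x_1x_3 + 4x_2 - 4, LT = x_1x_3.
f_2 = 3x_2 + 2x_3 - 3, LT = x_2.

S(f_1,f_2): leading monomials are coprime, so the S-polynomial reduces to 0 (Buchberger's first criterion).
Every S-polynomial of the final basis reduces to 0, so we have a Gröbner basis.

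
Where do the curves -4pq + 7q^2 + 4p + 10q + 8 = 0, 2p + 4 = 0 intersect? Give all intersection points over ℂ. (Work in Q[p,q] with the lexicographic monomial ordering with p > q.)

Compute a lex Gröbner basis by Buchberger's algorithm.
f_1 = -4pq + 4p + 7q^2 + 10q + 8, LT = pq.
f_2 = 2p + 4, LT = p.

S(f_1,f_2): lcm = pq. S = -p - 7/4q^2 - 9/2q - 2.
  leading term p: subtract (-1/2)·f_2 from -p - 7/4q^2 - 9/2q - 2 → -7/4q^2 - 9/2q
  leading term q^2: no divisor's leading term divides it; move -7/4q^2 to the remainder.
  leading term q: no divisor's leading term divides it; move -9/2q to the remainder.
  remainder -7/4q^2 - 9/2q ≠ 0; add h_3 = -7/4q^2 - 9/2q to the basis.

The other S-polynomials (S(f_1,h_3), S(f_2,h_3)) all reduce to 0 modulo the current basis, so we have a Gröbner basis.
Inter-reduce: drop elements whose leading term is divisible by another's, tail-reduce, and make monic.
Reduced Gröbner basis: {p + 2, q^2 + 18/7q}.

A lex Gröbner basis eliminates variables successively. Here q^2 + 18/7q depends only on q, with roots {-18/7, 0}; lifting each root through the earlier basis elements recovers the full solutions.
  q = -18/7: the earlier basis element becomes p + 2 = 0, giving p = -2 — point (-2, -18/7).
  q = 0: the earlier basis element becomes p + 2 = 0, giving p = -2 — point (-2, 0).
Substituting each solution back into the original system confirms all equations vanish.

{(-2, -18/7), (-2, 0)}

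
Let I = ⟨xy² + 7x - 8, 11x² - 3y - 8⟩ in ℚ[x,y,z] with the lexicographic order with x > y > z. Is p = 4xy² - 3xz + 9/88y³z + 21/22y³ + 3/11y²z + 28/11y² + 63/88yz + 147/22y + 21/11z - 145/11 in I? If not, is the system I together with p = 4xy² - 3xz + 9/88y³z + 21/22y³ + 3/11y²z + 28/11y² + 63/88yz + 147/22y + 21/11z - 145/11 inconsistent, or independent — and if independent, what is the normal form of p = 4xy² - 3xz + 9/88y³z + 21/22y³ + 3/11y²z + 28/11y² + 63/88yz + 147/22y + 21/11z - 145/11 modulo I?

Adjoining 4xy² - 3xz + 9/88y³z + 21/22y³ + 3/11y²z + 28/11y² + 63/88yz + 147/22y + 21/11z - 145/11 makes the ideal the whole ring: the system is inconsistent.

First compute the reduced Gröbner basis of I by Buchberger's algorithm.
f_1 = xy² + 7x - 8, LT = xy².
f_2 = 11x² - 3y - 8, LT = x².

S(f_1,f_2): lcm = x²y². S = 7x² - 8x + 3/11y³ + 8/11y².
  leading term x²: subtract (7/11)·f_2 from 7x² - 8x + 3/11y³ + 8/11y² → -8x + 3/11y³ + 8/11y² + 21/11y + 56/11
  leading term x: no divisor's leading term divides it; move -8x to the remainder.
  leading term y³: no divisor's leading term divides it; move 3/11y³ to the remainder.
  leading term y²: no divisor's leading term divides it; move 8/11y² to the remainder.
  leading term y: no divisor's leading term divides it; move 21/11y to the remainder.
  leading term 1: no divisor's leading term divides it; move 56/11 to the remainder.
  remainder -8x + 3/11y³ + 8/11y² + 21/11y + 56/11 ≠ 0; add h_3 = -8x + 3/11y³ + 8/11y² + 21/11y + 56/11 to the basis.

S(f_1,h_3): lcm = xy². S = 7x + 3/88y⁵ + 1/11y⁴ + 21/88y³ + 7/11y² - 8.
  leading term x: subtract (-⅞)·h_3 from 7x + 3/88y⁵ + 1/11y⁴ + 21/88y³ + 7/11y² - 8 → 3/88y⁵ + 1/11y⁴ + 21/44y³ + 14/11y² + 147/88y - 39/11
  leading term y⁵: no divisor's leading term divides it; move 3/88y⁵ to the remainder.
  leading term y⁴: no divisor's leading term divides it; move 1/11y⁴ to the remainder.
  leading term y³: no divisor's leading term divides it; move 21/44y³ to the remainder.
  leading term y²: no divisor's leading term divides it; move 14/11y² to the remainder.
  leading term y: no divisor's leading term divides it; move 147/88y to the remainder.
  leading term 1: no divisor's leading term divides it; move -39/11 to the remainder.
  remainder 3/88y⁵ + 1/11y⁴ + 21/44y³ + 14/11y² + 147/88y - 39/11 ≠ 0; add h_4 = 3/88y⁵ + 1/11y⁴ + 21/44y³ + 14/11y² + 147/88y - 39/11 to the basis.

The other S-polynomials (S(f_2,h_3), S(f_1,h_4), S(f_2,h_4), S(h_3,h_4)) all reduce to 0 modulo the current basis, so we have a Gröbner basis.
Inter-reduce: drop elements whose leading term is divisible by another's, tail-reduce, and make monic.
Reduced Gröbner basis: {x - 3/88y³ - 1/11y² - 21/88y - 7/11, y⁵ + 8/3y⁴ + 14y³ + 112/3y² + 49y - 104}.
Label its elements g_1 = x - 3/88y³ - 1/11y² - 21/88y - 7/11, g_2 = y⁵ + 8/3y⁴ + 14y³ + 112/3y² + 49y - 104.

Reduce p = 4xy² - 3xz + 9/88y³z + 21/22y³ + 3/11y²z + 28/11y² + 63/88yz + 147/22y + 21/11z - 145/11 modulo G:
  leading term xy²: subtract (4y²)·g_1 from 4xy² - 3xz + 9/88y³z + 21/22y³ + 3/11y²z + 28/11y² + 63/88yz + 147/22y + 21/11z - 145/11 → -3xz + 3/22y⁵ + 4/11y⁴ + 9/88y³z + 21/11y³ + 3/11y²z + 56/11y² + 63/88yz + 147/22y + 21/11z - 145/11
  leading term xz: subtract (-3z)·g_1 from -3xz + 3/22y⁵ + 4/11y⁴ + 9/88y³z + 21/11y³ + 3/11y²z + 56/11y² + 63/88yz + 147/22y + 21/11z - 145/11 → 3/22y⁵ + 4/11y⁴ + 21/11y³ + 56/11y² + 147/22y - 145/11
  leading term y⁵: subtract (3/22)·g_2 from 3/22y⁵ + 4/11y⁴ + 21/11y³ + 56/11y² + 147/22y - 145/11 → 1
  leading term 1: no divisor's leading term divides it; move 1 to the remainder.
  normal form = 1.
The normal form is nonzero, so p ∉ I. Since p minus its normal form lies in I, I + (p) = I + (r) where r = 1; decide whether this ideal is the whole ring.
Here r = 1 is a nonzero constant, hence a unit: 1 ∈ I + (p), the Gröbner basis of I + (p) is {1}, and the enlarged system has no common solution — adjoining p is inconsistent.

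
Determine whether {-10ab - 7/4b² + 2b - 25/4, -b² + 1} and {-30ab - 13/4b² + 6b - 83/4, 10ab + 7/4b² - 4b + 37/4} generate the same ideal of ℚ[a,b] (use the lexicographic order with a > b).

No, the ideals differ.

Two ideals are equal iff their reduced Gröbner bases coincide (the reduced basis is unique for a fixed ordering).
Buchberger on the first generating set:
f_1 = -10ab - 7/4b² + 2b - 25/4, LT = ab.
f_2 = -b² + 1, LT = b².

S(f_1,f_2): lcm = ab². S = a + 7/40b³ - ⅕b² + ⅝b.
  leading term a: no divisor's leading term divides it; move a to the remainder.
  leading term b³: subtract (-7/40b)·f_2 from 7/40b³ - ⅕b² + ⅝b → -⅕b² + ⅘b
  leading term b²: subtract (⅕)·f_2 from -⅕b² + ⅘b → ⅘b - ⅕
  leading term b: no divisor's leading term divides it; move ⅘b to the remainder.
  leading term 1: no divisor's leading term divides it; move -⅕ to the remainder.
  remainder a + ⅘b - ⅕ ≠ 0; add g_3 = a + ⅘b - ⅕ to the basis.

The other S-polynomials (S(f_1,g_3), S(f_2,g_3)) all reduce to 0 modulo the current basis, so we have a Gröbner basis.
Inter-reduce: drop elements whose leading term is divisible by another's, tail-reduce, and make monic.
Reduced Gröbner basis: {a + ⅘b - ⅕, b² - 1}.

Buchberger on the second generating set:
h_1 = -30ab - 13/4b² + 6b - 83/4, LT = ab.
h_2 = 10ab + 7/4b² - 4b + 37/4, LT = ab.

S(h_1,h_2): lcm = ab. S = -1/15b² + ⅕b - 7/30.
  leading term b²: no divisor's leading term divides it; move -1/15b² to the remainder.
  leading term b: no divisor's leading term divides it; move ⅕b to the remainder.
  leading term 1: no divisor's leading term divides it; move -7/30 to the remainder.
  remainder -1/15b² + ⅕b - 7/30 ≠ 0; add k_3 = -1/15b² + ⅕b - 7/30 to the basis.

S(h_1,k_3): lcm = ab². S = 3ab - 7/2a + 13/120b³ - ⅕b² + 83/120b.
  leading term ab: subtract (-1/10)·h_1 from 3ab - 7/2a + 13/120b³ - ⅕b² + 83/120b → -7/2a + 13/120b³ - 21/40b² + 31/24b - 83/40
  leading term a: no divisor's leading term divides it; move -7/2a to the remainder.
  leading term b³: subtract (-13/8b)·k_3 from 13/120b³ - 21/40b² + 31/24b - 83/40 → -⅕b² + 73/80b - 83/40
  leading term b²: subtract (3)·k_3 from -⅕b² + 73/80b - 83/40 → 5/16b - 11/8
  leading term b: no divisor's leading term divides it; move 5/16b to the remainder.
  leading term 1: no divisor's leading term divides it; move -11/8 to the remainder.
  remainder -7/2a + 5/16b - 11/8 ≠ 0; add k_4 = -7/2a + 5/16b - 11/8 to the basis.

The other S-polynomials (S(h_2,k_3), S(h_1,k_4), S(h_2,k_4), S(k_3,k_4)) all reduce to 0 modulo the current basis, so we have a Gröbner basis.
Inter-reduce: drop elements whose leading term is divisible by another's, tail-reduce, and make monic.
Reduced Gröbner basis: {a - 5/56b + 11/28, b² - 3b + 7/2}.

The bases are distinct; the ideals are different.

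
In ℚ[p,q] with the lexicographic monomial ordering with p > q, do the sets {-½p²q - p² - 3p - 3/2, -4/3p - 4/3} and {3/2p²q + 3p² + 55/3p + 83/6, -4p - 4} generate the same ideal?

Two ideals are equal iff their reduced Gröbner bases coincide (the reduced basis is unique for a fixed ordering).
Buchberger on the first generating set:
f_1 = -½p²q - p² - 3p - 3/2, LT = p²q.
f_2 = -4/3p - 4/3, LT = p.

S(f_1,f_2): lcm = p²q. S = 2p² - pq + 6p + 3.
  leading term p²: subtract (-3/2p)·f_2 from 2p² - pq + 6p + 3 → -pq + 4p + 3
  leading term pq: subtract (¾q)·f_2 from -pq + 4p + 3 → 4p + q + 3
  leading term p: subtract (-3)·f_2 from 4p + q + 3 → q - 1
  leading term q: no divisor's leading term divides it; move q to the remainder.
  leading term 1: no divisor's leading term divides it; move -1 to the remainder.
  remainder q - 1 ≠ 0; add g_3 = q - 1 to the basis.

S(f_1,g_3): lcm = p²q. S = 3p² + 6p + 3.
  leading term p²: subtract (-9/4p)·f_2 from 3p² + 6p + 3 → 3p + 3
  leading term p: subtract (-9/4)·f_2 from 3p + 3 → 0
  remainder 0.

S(f_2,g_3): leading monomials are coprime, so the S-polynomial reduces to 0 (Buchberger's first criterion).
Every S-polynomial of the final basis reduces to 0, so we have a Gröbner basis.
Inter-reduce: drop elements whose leading term is divisible by another's, tail-reduce, and make monic.
Reduced Gröbner basis: {p + 1, q - 1}.

Buchberger on the second generating set:
h_1 = 3/2p²q + 3p² + 55/3p + 83/6, LT = p²q.
h_2 = -4p - 4, LT = p.

S(h_1,h_2): lcm = p²q. S = 2p² - pq + 110/9p + 83/9.
  leading term p²: subtract (-½p)·h_2 from 2p² - pq + 110/9p + 83/9 → -pq + 92/9p + 83/9
  leading term pq: subtract (¼q)·h_2 from -pq + 92/9p + 83/9 → 92/9p + q + 83/9
  leading term p: subtract (-23/9)·h_2 from 92/9p + q + 83/9 → q - 1
  leading term q: no divisor's leading term divides it; move q to the remainder.
  leading term 1: no divisor's leading term divides it; move -1 to the remainder.
  remainder q - 1 ≠ 0; add k_3 = q - 1 to the basis.

S(h_1,k_3): lcm = p²q. S = 3p² + 110/9p + 83/9.
  leading term p²: subtract (-¾p)·h_2 from 3p² + 110/9p + 83/9 → 83/9p + 83/9
  leading term p: subtract (-83/36)·h_2 from 83/9p + 83/9 → 0
  remainder 0.

S(h_2,k_3): leading monomials are coprime, so the S-polynomial reduces to 0 (Buchberger's first criterion).
Every S-polynomial of the final basis reduces to 0, so we have a Gröbner basis.
Inter-reduce: drop elements whose leading term is divisible by another's, tail-reduce, and make monic.
Reduced Gröbner basis: {p + 1, q - 1}.

The two bases agree; hence the ideals are identical.

Yes, the ideals are equal.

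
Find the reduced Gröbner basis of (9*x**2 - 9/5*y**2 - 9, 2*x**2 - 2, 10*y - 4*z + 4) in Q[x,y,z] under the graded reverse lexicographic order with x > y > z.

f_1 = 9*x**2 - 9/5*y**2 - 9, LT = x**2.
f_2 = 2*x**2 - 2, LT = x**2.
f_3 = 10*y - 4*z + 4, LT = y.

S(f_1,f_2): lcm = x**2. S = -1/5*y**2.
  leading term y**2: subtract (-1/50*y)·f_3 from -1/5*y**2 → -2/25*y*z + 2/25*y
  leading term y*z: subtract (-1/125*z)·f_3 from -2/25*y*z + 2/25*y → -4/125*z**2 + 2/25*y + 4/125*z
  leading term z**2: no divisor's leading term divides it; move -4/125*z**2 to the remainder.
  leading term y: subtract (1/125)·f_3 from 2/25*y + 4/125*z → 8/125*z - 4/125
  leading term z: no divisor's leading term divides it; move 8/125*z to the remainder.
  leading term 1: no divisor's leading term divides it; move -4/125 to the remainder.
  remainder -4/125*z**2 + 8/125*z - 4/125 ≠ 0; add g_4 = -4/125*z**2 + 8/125*z - 4/125 to the basis.

The other S-polynomials (S(f_1,f_3), S(f_2,f_3), S(f_1,g_4), S(f_2,g_4), S(f_3,g_4)) all reduce to 0 modulo the current basis, so we have a Gröbner basis.
Inter-reduce: drop elements whose leading term is divisible by another's, tail-reduce, and make monic.

G = {x**2 - 1, z**2 - 2*z + 1, y - 2/5*z + 2/5}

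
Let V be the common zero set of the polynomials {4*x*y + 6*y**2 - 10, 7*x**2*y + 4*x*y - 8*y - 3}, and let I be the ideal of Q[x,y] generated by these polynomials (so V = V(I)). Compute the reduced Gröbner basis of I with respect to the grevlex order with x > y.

G = {y**3 - 8/21*y**2 + 10/9*x - 137/63*y + 4/9, x**2 + 2/5*x - 9/35*y - 8/7, x*y + 3/2*y**2 - 5/2}

f_1 = 4*x*y + 6*y**2 - 10, LT = x*y.
f_2 = 7*x**2*y + 4*x*y - 8*y - 3, LT = x**2*y.

S(f_1,f_2): lcm = x**2*y. S = 3/2*x*y**2 - 4/7*x*y - 5/2*x + 8/7*y + 3/7.
  reduce S modulo (f_1, f_2):
  remainder -9/4*y**3 + 6/7*y**2 - 5/2*x + 137/28*y - 1 ≠ 0; add g_3 = -9/4*y**3 + 6/7*y**2 - 5/2*x + 137/28*y - 1 to the basis.

S(f_1,g_3): lcm = x*y**3. S = 3/2*y**4 + 8/21*x*y**2 - 10/9*x**2 + 137/63*x*y - 5/2*y**2 - 4/9*x.
  reduce S modulo (f_1, f_2, g_3):
  remainder -10/9*x**2 - 4/9*x + 2/7*y + 80/63 ≠ 0; add g_4 = -10/9*x**2 - 4/9*x + 2/7*y + 80/63 to the basis.

The other S-polynomials (S(f_2,g_3), S(f_1,g_4), S(f_2,g_4), S(g_3,g_4)) all reduce to 0 modulo the current basis, so we have a Gröbner basis.
Inter-reduce: drop elements whose leading term is divisible by another's, tail-reduce, and make monic.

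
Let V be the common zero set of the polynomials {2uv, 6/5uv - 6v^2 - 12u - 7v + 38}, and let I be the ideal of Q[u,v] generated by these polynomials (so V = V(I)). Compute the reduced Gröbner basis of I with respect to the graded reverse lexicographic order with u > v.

f_1 = 2uv, LT = uv.
f_2 = 6/5uv - 6v^2 - 12u - 7v + 38, LT = uv.

S(f_1,f_2): lcm = uv. S = 5v^2 + 10u + 35/6v - 95/3.
  reduce S modulo (f_1, f_2):
  remainder 5v^2 + 10u + 35/6v - 95/3 ≠ 0; add g_3 = 5v^2 + 10u + 35/6v - 95/3 to the basis.

S(f_1,g_3): lcm = uv^2. S = -2u^2 - 7/6uv + 19/3u.
  reduce S modulo (f_1, f_2, g_3):
  remainder -2u^2 + 19/3u ≠ 0; add g_4 = -2u^2 + 19/3u to the basis.

The other S-polynomials (S(f_2,g_3), S(f_1,g_4), S(f_2,g_4), S(g_3,g_4)) all reduce to 0 modulo the current basis, so we have a Gröbner basis.
Inter-reduce: drop elements whose leading term is divisible by another's, tail-reduce, and make monic.

G = {u^2 - 19/6u, uv, v^2 + 2u + 7/6v - 19/3}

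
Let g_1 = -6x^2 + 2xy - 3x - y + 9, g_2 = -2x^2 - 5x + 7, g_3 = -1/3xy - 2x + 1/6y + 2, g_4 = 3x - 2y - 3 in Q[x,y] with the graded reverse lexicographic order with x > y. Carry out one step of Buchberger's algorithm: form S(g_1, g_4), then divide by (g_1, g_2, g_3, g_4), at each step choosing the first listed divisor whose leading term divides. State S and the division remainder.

lcm(LM(g_1), LM(g_4)) = x^2.
S = (lcm/LT(g_1))·g_1 − (lcm/LT(g_4))·g_4 = 1/3xy + 3/2x + 1/6y - 3/2.
Reduce S modulo (g_1, g_2, g_3, g_4) in that order:
  leading term xy: subtract (-1)·g_3 from 1/3xy + 3/2x + 1/6y - 3/2 → -1/2x + 1/3y + 1/2
  leading term x: subtract (-1/6)·g_4 from -1/2x + 1/3y + 1/2 → 0
The remainder is 0, so this S-polynomial contributes no new basis element.
An S-polynomial is built so that the two leading terms cancel; whether anything survives reduction is exactly the Gröbner-basis criterion.

S(g_1, g_4) = 1/3xy + 3/2x + 1/6y - 3/2; remainder on division = 0.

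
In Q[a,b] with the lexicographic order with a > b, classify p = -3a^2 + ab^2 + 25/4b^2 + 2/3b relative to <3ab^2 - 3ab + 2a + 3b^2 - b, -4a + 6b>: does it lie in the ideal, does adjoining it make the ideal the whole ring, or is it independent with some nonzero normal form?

First compute the reduced Gröbner basis of I by Buchberger's algorithm.
f_1 = 3ab^2 - 3ab + 2a + 3b^2 - b, LT = ab^2.
f_2 = -4a + 6b, LT = a.

S(f_1,f_2): lcm = ab^2. S = -ab + 2/3a + 3/2b^3 + b^2 - 1/3b.
  reduce S modulo (f_1, f_2):
  remainder 3/2b^3 - 1/2b^2 + 2/3b ≠ 0; add h_3 = 3/2b^3 - 1/2b^2 + 2/3b to the basis.

The other S-polynomials (S(f_1,h_3), S(f_2,h_3)) all reduce to 0 modulo the current basis, so we have a Gröbner basis.
Inter-reduce: drop elements whose leading term is divisible by another's, tail-reduce, and make monic.
Reduced Gröbner basis: {a - 3/2b, b^3 - 1/3b^2 + 4/9b}.
Label its elements g_1 = a - 3/2b, g_2 = b^3 - 1/3b^2 + 4/9b.

Reduce p = -3a^2 + ab^2 + 25/4b^2 + 2/3b modulo G:
  leading term a^2: subtract (-3a)·g_1 from -3a^2 + ab^2 + 25/4b^2 + 2/3b → ab^2 - 9/2ab + 25/4b^2 + 2/3b
  leading term ab^2: subtract (b^2)·g_1 from ab^2 - 9/2ab + 25/4b^2 + 2/3b → -9/2ab + 3/2b^3 + 25/4b^2 + 2/3b
  leading term ab: subtract (-9/2b)·g_1 from -9/2ab + 3/2b^3 + 25/4b^2 + 2/3b → 3/2b^3 - 1/2b^2 + 2/3b
  leading term b^3: subtract (3/2)·g_2 from 3/2b^3 - 1/2b^2 + 2/3b → 0
  normal form = 0.
Since the normal form is 0, p ∈ I.

-3a^2 + ab^2 + 25/4b^2 + 2/3b lies in I (it reduces to 0).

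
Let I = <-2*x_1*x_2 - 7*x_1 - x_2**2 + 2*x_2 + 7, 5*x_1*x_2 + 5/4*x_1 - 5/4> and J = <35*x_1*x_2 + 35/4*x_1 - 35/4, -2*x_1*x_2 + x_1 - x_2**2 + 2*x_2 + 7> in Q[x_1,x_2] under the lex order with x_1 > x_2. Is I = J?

Equality of ideals is decidable: compute both reduced Gröbner bases (unique for the ordering) and check whether they agree.
Buchberger on the first generating set:
f_1 = -2*x_1*x_2 - 7*x_1 - x_2**2 + 2*x_2 + 7, LT = x_1*x_2.
f_2 = 5*x_1*x_2 + 5/4*x_1 - 5/4, LT = x_1*x_2.

S(f_1,f_2): lcm = x_1*x_2. S = 13/4*x_1 + 1/2*x_2**2 - x_2 - 13/4.
  leading term x_1: no divisor's leading term divides it; move 13/4*x_1 to the remainder.
  leading term x_2**2: no divisor's leading term divides it; move 1/2*x_2**2 to the remainder.
  leading term x_2: no divisor's leading term divides it; move -x_2 to the remainder.
  leading term 1: no divisor's leading term divides it; move -13/4 to the remainder.
  remainder 13/4*x_1 + 1/2*x_2**2 - x_2 - 13/4 ≠ 0; add g_3 = 13/4*x_1 + 1/2*x_2**2 - x_2 - 13/4 to the basis.

S(f_1,g_3): lcm = x_1*x_2. S = 7/2*x_1 - 2/13*x_2**3 + 21/26*x_2**2 - 7/2.
  leading term x_1: subtract (14/13)·g_3 from 7/2*x_1 - 2/13*x_2**3 + 21/26*x_2**2 - 7/2 → -2/13*x_2**3 + 7/26*x_2**2 + 14/13*x_2
  leading term x_2**3: no divisor's leading term divides it; move -2/13*x_2**3 to the remainder.
  leading term x_2**2: no divisor's leading term divides it; move 7/26*x_2**2 to the remainder.
  leading term x_2: no divisor's leading term divides it; move 14/13*x_2 to the remainder.
  remainder -2/13*x_2**3 + 7/26*x_2**2 + 14/13*x_2 ≠ 0; add g_4 = -2/13*x_2**3 + 7/26*x_2**2 + 14/13*x_2 to the basis.

The other S-polynomials (S(f_2,g_3), S(f_1,g_4), S(f_2,g_4), S(g_3,g_4)) all reduce to 0 modulo the current basis, so we have a Gröbner basis.
Inter-reduce: drop elements whose leading term is divisible by another's, tail-reduce, and make monic.
Reduced Gröbner basis: {x_1 + 2/13*x_2**2 - 4/13*x_2 - 1, x_2**3 - 7/4*x_2**2 - 7*x_2}.

Buchberger on the second generating set:
h_1 = 35*x_1*x_2 + 35/4*x_1 - 35/4, LT = x_1*x_2.
h_2 = -2*x_1*x_2 + x_1 - x_2**2 + 2*x_2 + 7, LT = x_1*x_2.

S(h_1,h_2): lcm = x_1*x_2. S = 3/4*x_1 - 1/2*x_2**2 + x_2 + 13/4.
  leading term x_1: no divisor's leading term divides it; move 3/4*x_1 to the remainder.
  leading term x_2**2: no divisor's leading term divides it; move -1/2*x_2**2 to the remainder.
  leading term x_2: no divisor's leading term divides it; move x_2 to the remainder.
  leading term 1: no divisor's leading term divides it; move 13/4 to the remainder.
  remainder 3/4*x_1 - 1/2*x_2**2 + x_2 + 13/4 ≠ 0; add k_3 = 3/4*x_1 - 1/2*x_2**2 + x_2 + 13/4 to the basis.

S(h_1,k_3): lcm = x_1*x_2. S = 1/4*x_1 + 2/3*x_2**3 - 4/3*x_2**2 - 13/3*x_2 - 1/4.
  leading term x_1: subtract (1/3)·k_3 from 1/4*x_1 + 2/3*x_2**3 - 4/3*x_2**2 - 13/3*x_2 - 1/4 → 2/3*x_2**3 - 7/6*x_2**2 - 14/3*x_2 - 4/3
  leading term x_2**3: no divisor's leading term divides it; move 2/3*x_2**3 to the remainder.
  leading term x_2**2: no divisor's leading term divides it; move -7/6*x_2**2 to the remainder.
  leading term x_2: no divisor's leading term divides it; move -14/3*x_2 to the remainder.
  leading term 1: no divisor's leading term divides it; move -4/3 to the remainder.
  remainder 2/3*x_2**3 - 7/6*x_2**2 - 14/3*x_2 - 4/3 ≠ 0; add k_4 = 2/3*x_2**3 - 7/6*x_2**2 - 14/3*x_2 - 4/3 to the basis.

The other S-polynomials (S(h_2,k_3), S(h_1,k_4), S(h_2,k_4), S(k_3,k_4)) all reduce to 0 modulo the current basis, so we have a Gröbner basis.
Inter-reduce: drop elements whose leading term is divisible by another's, tail-reduce, and make monic.
Reduced Gröbner basis: {x_1 - 2/3*x_2**2 + 4/3*x_2 + 13/3, x_2**3 - 7/4*x_2**2 - 7*x_2 - 2}.

These differ, so the ideals are not equal.

No, the ideals differ.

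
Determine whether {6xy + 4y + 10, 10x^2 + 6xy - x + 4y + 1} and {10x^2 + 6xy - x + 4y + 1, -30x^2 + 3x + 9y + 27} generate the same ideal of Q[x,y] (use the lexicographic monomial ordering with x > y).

No, the ideals differ.

Two ideals are equal iff their reduced Gröbner bases coincide (the reduced basis is unique for a fixed ordering).
Buchberger on the first generating set:
f_1 = 6xy + 4y + 10, LT = xy.
f_2 = 10x^2 + 6xy - x + 4y + 1, LT = x^2.

S(f_1,f_2): lcm = x^2y. S = -3/5xy^2 + 23/30xy + 5/3x - 2/5y^2 - 1/10y.
  leading term xy^2: subtract (-1/10y)·f_1 from -3/5xy^2 + 23/30xy + 5/3x - 2/5y^2 - 1/10y → 23/30xy + 5/3x + 9/10y
  leading term xy: subtract (23/180)·f_1 from 23/30xy + 5/3x + 9/10y → 5/3x + 7/18y - 23/18
  leading term x: no divisor's leading term divides it; move 5/3x to the remainder.
  leading term y: no divisor's leading term divides it; move 7/18y to the remainder.
  leading term 1: no divisor's leading term divides it; move -23/18 to the remainder.
  remainder 5/3x + 7/18y - 23/18 ≠ 0; add g_3 = 5/3x + 7/18y - 23/18 to the basis.

S(f_1,g_3): lcm = xy. S = -7/30y^2 + 43/30y + 5/3.
  leading term y^2: no divisor's leading term divides it; move -7/30y^2 to the remainder.
  leading term y: no divisor's leading term divides it; move 43/30y to the remainder.
  leading term 1: no divisor's leading term divides it; move 5/3 to the remainder.
  remainder -7/30y^2 + 43/30y + 5/3 ≠ 0; add g_4 = -7/30y^2 + 43/30y + 5/3 to the basis.

The other S-polynomials (S(f_2,g_3), S(f_1,g_4), S(f_2,g_4), S(g_3,g_4)) all reduce to 0 modulo the current basis, so we have a Gröbner basis.
Inter-reduce: drop elements whose leading term is divisible by another's, tail-reduce, and make monic.
Reduced Gröbner basis: {x + 7/30y - 23/30, y^2 - 43/7y - 50/7}.

Buchberger on the second generating set:
h_1 = 10x^2 + 6xy - x + 4y + 1, LT = x^2.
h_2 = -30x^2 + 3x + 9y + 27, LT = x^2.

S(h_1,h_2): lcm = x^2. S = 3/5xy + 7/10y + 1.
  leading term xy: no divisor's leading term divides it; move 3/5xy to the remainder.
  leading term y: no divisor's leading term divides it; move 7/10y to the remainder.
  leading term 1: no divisor's leading term divides it; move 1 to the remainder.
  remainder 3/5xy + 7/10y + 1 ≠ 0; add k_3 = 3/5xy + 7/10y + 1 to the basis.

S(h_1,k_3): lcm = x^2y. S = 3/5xy^2 - 19/15xy - 5/3x + 2/5y^2 + 1/10y.
  leading term xy^2: subtract (y)·k_3 from 3/5xy^2 - 19/15xy - 5/3x + 2/5y^2 + 1/10y → -19/15xy - 5/3x - 3/10y^2 - 9/10y
  leading term xy: subtract (-19/9)·k_3 from -19/15xy - 5/3x - 3/10y^2 - 9/10y → -5/3x - 3/10y^2 + 26/45y + 19/9
  leading term x: no divisor's leading term divides it; move -5/3x to the remainder.
  leading term y^2: no divisor's leading term divides it; move -3/10y^2 to the remainder.
  leading term y: no divisor's leading term divides it; move 26/45y to the remainder.
  leading term 1: no divisor's leading term divides it; move 19/9 to the remainder.
  remainder -5/3x - 3/10y^2 + 26/45y + 19/9 ≠ 0; add k_4 = -5/3x - 3/10y^2 + 26/45y + 19/9 to the basis.

S(k_3,k_4): lcm = xy. S = -9/50y^3 + 26/75y^2 + 73/30y + 5/3.
  leading term y^3: no divisor's leading term divides it; move -9/50y^3 to the remainder.
  leading term y^2: no divisor's leading term divides it; move 26/75y^2 to the remainder.
  leading term y: no divisor's leading term divides it; move 73/30y to the remainder.
  leading term 1: no divisor's leading term divides it; move 5/3 to the remainder.
  remainder -9/50y^3 + 26/75y^2 + 73/30y + 5/3 ≠ 0; add k_5 = -9/50y^3 + 26/75y^2 + 73/30y + 5/3 to the basis.

The other S-polynomials (S(h_2,k_3), S(h_1,k_4), S(h_2,k_4), S(h_1,k_5), S(h_2,k_5), S(k_3,k_5), S(k_4,k_5)) all reduce to 0 modulo the current basis, so we have a Gröbner basis.
Inter-reduce: drop elements whose leading term is divisible by another's, tail-reduce, and make monic.
Reduced Gröbner basis: {x + 9/50y^2 - 26/75y - 19/15, y^3 - 52/27y^2 - 365/27y - 250/27}.

Since the reduced bases disagree, the two ideals are not the same.
The same test decides containment: I ⊆ J iff every generator of I reduces to 0 modulo a Gröbner basis of J.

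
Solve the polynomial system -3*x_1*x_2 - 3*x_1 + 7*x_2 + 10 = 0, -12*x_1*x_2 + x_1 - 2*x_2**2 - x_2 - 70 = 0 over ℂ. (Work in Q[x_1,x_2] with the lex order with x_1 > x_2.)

{(2, -4), (353/78 - sqrt(3561)/26, -23/4 - sqrt(3561)/12), (sqrt(3561)/26 + 353/78, -23/4 + sqrt(3561)/12)}

Compute a lex Gröbner basis by Buchberger's algorithm.
f_1 = -3*x_1*x_2 - 3*x_1 + 7*x_2 + 10, LT = x_1*x_2.
f_2 = -12*x_1*x_2 + x_1 - 2*x_2**2 - x_2 - 70, LT = x_1*x_2.

S(f_1,f_2): lcm = x_1*x_2. S = 13/12*x_1 - 1/6*x_2**2 - 29/12*x_2 - 55/6.
  leading term x_1: no divisor's leading term divides it; move 13/12*x_1 to the remainder.
  leading term x_2**2: no divisor's leading term divides it; move -1/6*x_2**2 to the remainder.
  leading term x_2: no divisor's leading term divides it; move -29/12*x_2 to the remainder.
  leading term 1: no divisor's leading term divides it; move -55/6 to the remainder.
  remainder 13/12*x_1 - 1/6*x_2**2 - 29/12*x_2 - 55/6 ≠ 0; add h_3 = 13/12*x_1 - 1/6*x_2**2 - 29/12*x_2 - 55/6 to the basis.

S(f_1,h_3): lcm = x_1*x_2. S = x_1 + 2/13*x_2**3 + 29/13*x_2**2 + 239/39*x_2 - 10/3.
  leading term x_1: subtract (12/13)·h_3 from x_1 + 2/13*x_2**3 + 29/13*x_2**2 + 239/39*x_2 - 10/3 → 2/13*x_2**3 + 31/13*x_2**2 + 326/39*x_2 + 200/39
  leading term x_2**3: no divisor's leading term divides it; move 2/13*x_2**3 to the remainder.
  leading term x_2**2: no divisor's leading term divides it; move 31/13*x_2**2 to the remainder.
  leading term x_2: no divisor's leading term divides it; move 326/39*x_2 to the remainder.
  leading term 1: no divisor's leading term divides it; move 200/39 to the remainder.
  remainder 2/13*x_2**3 + 31/13*x_2**2 + 326/39*x_2 + 200/39 ≠ 0; add h_4 = 2/13*x_2**3 + 31/13*x_2**2 + 326/39*x_2 + 200/39 to the basis.

S(f_2,h_3): lcm = x_1*x_2. S = -1/12*x_1 + 2/13*x_2**3 + 187/78*x_2**2 + 1333/156*x_2 + 35/6.
  leading term x_1: subtract (-1/13)·h_3 from -1/12*x_1 + 2/13*x_2**3 + 187/78*x_2**2 + 1333/156*x_2 + 35/6 → 2/13*x_2**3 + 31/13*x_2**2 + 326/39*x_2 + 200/39
  leading term x_2**3: subtract (1)·h_4 from 2/13*x_2**3 + 31/13*x_2**2 + 326/39*x_2 + 200/39 → 0
  remainder 0.

S(f_1,h_4): lcm = x_1*x_2**3. S = -29/2*x_1*x_2**2 - 163/3*x_1*x_2 - 100/3*x_1 - 7/3*x_2**3 - 10/3*x_2**2.
  leading term x_1*x_2**2: subtract (29/6*x_2)·f_1 from -29/2*x_1*x_2**2 - 163/3*x_1*x_2 - 100/3*x_1 - 7/3*x_2**3 - 10/3*x_2**2 → -239/6*x_1*x_2 - 100/3*x_1 - 7/3*x_2**3 - 223/6*x_2**2 - 145/3*x_2
  leading term x_1*x_2: subtract (239/18)·f_1 from -239/6*x_1*x_2 - 100/3*x_1 - 7/3*x_2**3 - 223/6*x_2**2 - 145/3*x_2 → 13/2*x_1 - 7/3*x_2**3 - 223/6*x_2**2 - 2543/18*x_2 - 1195/9
  leading term x_1: subtract (6)·h_3 from 13/2*x_1 - 7/3*x_2**3 - 223/6*x_2**2 - 2543/18*x_2 - 1195/9 → -7/3*x_2**3 - 217/6*x_2**2 - 1141/9*x_2 - 700/9
  leading term x_2**3: subtract (-91/6)·h_4 from -7/3*x_2**3 - 217/6*x_2**2 - 1141/9*x_2 - 700/9 → 0
  remainder 0.

S(f_2,h_4): lcm = x_1*x_2**3. S = -187/12*x_1*x_2**2 - 163/3*x_1*x_2 - 100/3*x_1 + 1/6*x_2**4 + 1/12*x_2**3 + 35/6*x_2**2.
  leading term x_1*x_2**2: subtract (187/36*x_2)·f_1 from -187/12*x_1*x_2**2 - 163/3*x_1*x_2 - 100/3*x_1 + 1/6*x_2**4 + 1/12*x_2**3 + 35/6*x_2**2 → -155/4*x_1*x_2 - 100/3*x_1 + 1/6*x_2**4 + 1/12*x_2**3 - 1099/36*x_2**2 - 935/18*x_2
  leading term x_1*x_2: subtract (155/12)·f_1 from -155/4*x_1*x_2 - 100/3*x_1 + 1/6*x_2**4 + 1/12*x_2**3 - 1099/36*x_2**2 - 935/18*x_2 → 65/12*x_1 + 1/6*x_2**4 + 1/12*x_2**3 - 1099/36*x_2**2 - 5125/36*x_2 - 775/6
  leading term x_1: subtract (5)·h_3 from 65/12*x_1 + 1/6*x_2**4 + 1/12*x_2**3 - 1099/36*x_2**2 - 5125/36*x_2 - 775/6 → 1/6*x_2**4 + 1/12*x_2**3 - 1069/36*x_2**2 - 2345/18*x_2 - 250/3
  leading term x_2**4: subtract (13/12*x_2)·h_4 from 1/6*x_2**4 + 1/12*x_2**3 - 1069/36*x_2**2 - 2345/18*x_2 - 250/3 → -5/2*x_2**3 - 155/4*x_2**2 - 815/6*x_2 - 250/3
  leading term x_2**3: subtract (-65/4)·h_4 from -5/2*x_2**3 - 155/4*x_2**2 - 815/6*x_2 - 250/3 → 0
  remainder 0.

S(h_3,h_4): leading monomials are coprime, so the S-polynomial reduces to 0 (Buchberger's first criterion).
Every S-polynomial of the final basis reduces to 0, so we have a Gröbner basis.
Inter-reduce: drop elements whose leading term is divisible by another's, tail-reduce, and make monic.
Reduced Gröbner basis: {x_1 - 2/13*x_2**2 - 29/13*x_2 - 110/13, x_2**3 + 31/2*x_2**2 + 163/3*x_2 + 100/3}.

The lex basis is triangular: the last element involves only x_2. Solving x_2**3 + 31/2*x_2**2 + 163/3*x_2 + 100/3 = 0 gives x_2 ∈ {-4, -23/4 - sqrt(3561)/12, -23/4 + sqrt(3561)/12}; substituting each value into the earlier elements determines the remaining variables.
  x_2 = -4: the earlier basis element becomes x_1 - 2 = 0, giving x_1 = 2 — point (2, -4).
  x_2 = -23/4 - sqrt(3561)/12: the earlier basis element becomes x_1 - 353/78 + sqrt(3561)/26 = 0, giving x_1 = 353/78 - sqrt(3561)/26 — point (353/78 - sqrt(3561)/26, -23/4 - sqrt(3561)/12).
  x_2 = -23/4 + sqrt(3561)/12: the earlier basis element becomes x_1 - 353/78 - sqrt(3561)/26 = 0, giving x_1 = sqrt(3561)/26 + 353/78 — point (sqrt(3561)/26 + 353/78, -23/4 + sqrt(3561)/12).
Substituting each solution back into the original system confirms all equations vanish.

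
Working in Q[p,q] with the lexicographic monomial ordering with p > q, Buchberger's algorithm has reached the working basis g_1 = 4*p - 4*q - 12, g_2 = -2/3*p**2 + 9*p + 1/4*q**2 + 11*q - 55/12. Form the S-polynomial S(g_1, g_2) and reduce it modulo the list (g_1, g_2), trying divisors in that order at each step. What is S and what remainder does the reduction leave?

lcm(LM(g_1), LM(g_2)) = p**2.
S = (lcm/LT(g_1))·g_1 − (lcm/LT(g_2))·g_2 = -p*q + 21/2*p + 3/8*q**2 + 33/2*q - 55/8.
Reduce S modulo (g_1, g_2) in that order:
  leading term p*q: subtract (-1/4*q)·g_1 from -p*q + 21/2*p + 3/8*q**2 + 33/2*q - 55/8 → 21/2*p - 5/8*q**2 + 27/2*q - 55/8
  leading term p: subtract (21/8)·g_1 from 21/2*p - 5/8*q**2 + 27/2*q - 55/8 → -5/8*q**2 + 24*q + 197/8
  leading term q**2: no divisor's leading term divides it; move -5/8*q**2 to the remainder.
  leading term q: no divisor's leading term divides it; move 24*q to the remainder.
  leading term 1: no divisor's leading term divides it; move 197/8 to the remainder.
The remainder -5/8*q**2 + 24*q + 197/8 is nonzero, so it would be added as the next basis element.

S(g_1, g_2) = -p*q + 21/2*p + 3/8*q**2 + 33/2*q - 55/8; remainder on division = -5/8*q**2 + 24*q + 197/8.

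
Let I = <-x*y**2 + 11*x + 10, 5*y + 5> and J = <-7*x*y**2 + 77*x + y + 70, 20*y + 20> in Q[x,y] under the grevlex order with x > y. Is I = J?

Two ideals are equal iff their reduced Gröbner bases coincide (the reduced basis is unique for a fixed ordering).
Buchberger on the first generating set:
f_1 = -x*y**2 + 11*x + 10, LT = x*y**2.
f_2 = 5*y + 5, LT = y.

S(f_1,f_2): lcm = x*y**2. S = -x*y - 11*x - 10.
  reduce S modulo (f_1, f_2):
  remainder -10*x - 10 ≠ 0; add g_3 = -10*x - 10 to the basis.

The other S-polynomials (S(f_1,g_3), S(f_2,g_3)) all reduce to 0 modulo the current basis, so we have a Gröbner basis.
Inter-reduce: drop elements whose leading term is divisible by another's, tail-reduce, and make monic.
Reduced Gröbner basis: {x + 1, y + 1}.

Buchberger on the second generating set:
h_1 = -7*x*y**2 + 77*x + y + 70, LT = x*y**2.
h_2 = 20*y + 20, LT = y.

S(h_1,h_2): lcm = x*y**2. S = -x*y - 11*x - 1/7*y - 10.
  reduce S modulo (h_1, h_2):
  remainder -10*x - 69/7 ≠ 0; add k_3 = -10*x - 69/7 to the basis.

The other S-polynomials (S(h_1,k_3), S(h_2,k_3)) all reduce to 0 modulo the current basis, so we have a Gröbner basis.
Inter-reduce: drop elements whose leading term is divisible by another's, tail-reduce, and make monic.
Reduced Gröbner basis: {x + 69/70, y + 1}.

Since the reduced bases disagree, the two ideals are not the same.
The choice of monomial ordering does not affect the verdict — as long as both bases are computed under the same ordering, their equality decides ideal equality.

No, the ideals differ.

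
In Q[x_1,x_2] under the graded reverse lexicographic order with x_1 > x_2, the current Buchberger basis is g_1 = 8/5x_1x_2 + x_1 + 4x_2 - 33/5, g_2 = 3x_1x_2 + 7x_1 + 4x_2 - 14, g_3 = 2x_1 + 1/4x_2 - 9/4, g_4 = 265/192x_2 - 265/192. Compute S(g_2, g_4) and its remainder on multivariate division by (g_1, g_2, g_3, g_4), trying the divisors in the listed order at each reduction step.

S(g_2, g_4) = 10/3x_1 + 4/3x_2 - 14/3; remainder on division = 0.

lcm(LM(g_2), LM(g_4)) = x_1x_2.
S = (lcm/LT(g_2))·g_2 − (lcm/LT(g_4))·g_4 = 10/3x_1 + 4/3x_2 - 14/3.
Reduce S modulo (g_1, g_2, g_3, g_4) in that order:
  leading term x_1: subtract (5/3)·g_3 from 10/3x_1 + 4/3x_2 - 14/3 → 11/12x_2 - 11/12
  leading term x_2: subtract (176/265)·g_4 from 11/12x_2 - 11/12 → 0
The remainder is 0, so this S-polynomial contributes no new basis element.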